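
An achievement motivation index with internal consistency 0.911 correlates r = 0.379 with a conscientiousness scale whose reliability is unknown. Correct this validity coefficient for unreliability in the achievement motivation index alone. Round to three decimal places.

0.397

Single correction: r_c = r_obs / √r_xx = 0.379 / √0.911 = 0.379 / 0.9545 ≈ 0.397.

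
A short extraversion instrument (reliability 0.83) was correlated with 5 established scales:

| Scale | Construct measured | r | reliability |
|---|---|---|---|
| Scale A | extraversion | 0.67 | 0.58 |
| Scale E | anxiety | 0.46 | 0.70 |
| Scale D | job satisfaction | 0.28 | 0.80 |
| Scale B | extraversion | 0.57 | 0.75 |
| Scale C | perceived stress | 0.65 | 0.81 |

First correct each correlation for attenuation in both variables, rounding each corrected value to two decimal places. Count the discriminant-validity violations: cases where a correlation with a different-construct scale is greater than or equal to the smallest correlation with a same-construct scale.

1

Disattenuated r (r / √(r_scale · r_new)):
  Scale A (conv): 0.67 / √(0.58·0.83) = 0.97
  Scale E (disc): 0.46 / √(0.70·0.83) = 0.60
  Scale D (disc): 0.28 / √(0.80·0.83) = 0.34
  Scale B (conv): 0.57 / √(0.75·0.83) = 0.72
  Scale C (disc): 0.65 / √(0.81·0.83) = 0.79
Smallest convergent = 0.72. Discriminant values: 0.60, 0.34, 0.79; count ≥ 0.72 → 1.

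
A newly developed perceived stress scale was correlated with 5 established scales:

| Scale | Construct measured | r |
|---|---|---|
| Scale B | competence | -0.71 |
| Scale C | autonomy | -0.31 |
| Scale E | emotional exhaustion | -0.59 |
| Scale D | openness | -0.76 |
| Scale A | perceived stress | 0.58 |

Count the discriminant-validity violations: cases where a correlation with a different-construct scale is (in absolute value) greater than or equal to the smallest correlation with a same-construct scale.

3

Convergent (same construct = perceived stress): Scale A.
Smallest convergent = 0.58. Discriminant |r|: 0.71, 0.31, 0.59, 0.76; count ≥ 0.58 → 3.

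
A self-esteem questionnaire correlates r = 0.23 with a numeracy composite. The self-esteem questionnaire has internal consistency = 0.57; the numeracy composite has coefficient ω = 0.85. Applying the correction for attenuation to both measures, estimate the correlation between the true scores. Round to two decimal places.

r_true = r_obs / √(r_xx · r_yy) = 0.23 / √(0.57 × 0.85) = 0.23 / √0.4845 = 0.23 / 0.6961 ≈ 0.33.

0.33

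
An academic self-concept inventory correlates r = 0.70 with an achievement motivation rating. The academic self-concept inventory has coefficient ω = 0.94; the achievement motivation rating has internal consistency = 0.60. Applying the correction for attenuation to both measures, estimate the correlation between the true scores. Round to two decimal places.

r_true = r_obs / √(r_xx · r_yy) = 0.70 / √(0.94 × 0.60) = 0.70 / √0.5640 = 0.70 / 0.7510 ≈ 0.93.

0.93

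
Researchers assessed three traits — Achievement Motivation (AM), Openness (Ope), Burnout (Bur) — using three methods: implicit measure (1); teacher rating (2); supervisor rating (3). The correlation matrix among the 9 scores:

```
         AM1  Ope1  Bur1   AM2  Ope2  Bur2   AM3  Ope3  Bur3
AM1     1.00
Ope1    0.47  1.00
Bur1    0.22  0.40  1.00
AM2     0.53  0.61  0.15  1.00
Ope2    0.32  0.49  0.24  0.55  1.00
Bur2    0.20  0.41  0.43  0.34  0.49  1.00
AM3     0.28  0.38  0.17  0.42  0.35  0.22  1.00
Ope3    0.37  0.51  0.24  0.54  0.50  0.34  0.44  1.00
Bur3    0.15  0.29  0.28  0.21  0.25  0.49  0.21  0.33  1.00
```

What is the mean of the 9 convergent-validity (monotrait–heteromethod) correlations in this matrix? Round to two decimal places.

0.44

Convergent values: 0.53, 0.28, 0.42, 0.49, 0.51, 0.50, 0.43, 0.28, 0.49; mean = 3.93/9 = 0.44.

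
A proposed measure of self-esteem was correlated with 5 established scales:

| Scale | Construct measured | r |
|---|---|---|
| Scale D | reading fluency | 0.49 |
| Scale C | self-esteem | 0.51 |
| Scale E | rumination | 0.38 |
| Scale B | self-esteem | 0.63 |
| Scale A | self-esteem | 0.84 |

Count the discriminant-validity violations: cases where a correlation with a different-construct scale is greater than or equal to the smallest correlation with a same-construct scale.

0

Convergent (same construct = self-esteem): Scale C, Scale B, Scale A.
Smallest convergent = 0.51. Discriminant values: 0.49, 0.38; count ≥ 0.51 → 0.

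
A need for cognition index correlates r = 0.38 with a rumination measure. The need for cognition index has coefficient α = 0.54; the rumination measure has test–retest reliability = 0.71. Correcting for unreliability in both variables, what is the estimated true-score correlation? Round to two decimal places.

0.61

r_true = r_obs / √(r_xx · r_yy) = 0.38 / √(0.54 × 0.71) = 0.38 / √0.3834 = 0.38 / 0.6192 ≈ 0.61.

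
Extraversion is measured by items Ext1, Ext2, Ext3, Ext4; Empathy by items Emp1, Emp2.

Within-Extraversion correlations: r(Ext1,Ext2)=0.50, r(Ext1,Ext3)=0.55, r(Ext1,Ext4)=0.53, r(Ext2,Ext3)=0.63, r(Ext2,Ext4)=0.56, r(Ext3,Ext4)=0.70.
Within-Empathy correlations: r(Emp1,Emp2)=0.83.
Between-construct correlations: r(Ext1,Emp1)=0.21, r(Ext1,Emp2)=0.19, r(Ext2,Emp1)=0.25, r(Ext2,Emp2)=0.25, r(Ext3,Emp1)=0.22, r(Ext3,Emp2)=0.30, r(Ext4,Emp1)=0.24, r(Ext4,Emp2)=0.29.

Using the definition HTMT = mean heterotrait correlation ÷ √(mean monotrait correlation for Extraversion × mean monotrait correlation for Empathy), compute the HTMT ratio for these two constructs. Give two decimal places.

0.35

Between-construct mean = 1.95/8 = 0.2438.
Mean within-Ext = 3.47/6 = 0.5783; mean within-Emp = 0.83/1 = 0.8300.
Geometric mean = √(0.5783 × 0.8300) = 0.6928.
HTMT = 0.2438 / 0.6928 = 0.35.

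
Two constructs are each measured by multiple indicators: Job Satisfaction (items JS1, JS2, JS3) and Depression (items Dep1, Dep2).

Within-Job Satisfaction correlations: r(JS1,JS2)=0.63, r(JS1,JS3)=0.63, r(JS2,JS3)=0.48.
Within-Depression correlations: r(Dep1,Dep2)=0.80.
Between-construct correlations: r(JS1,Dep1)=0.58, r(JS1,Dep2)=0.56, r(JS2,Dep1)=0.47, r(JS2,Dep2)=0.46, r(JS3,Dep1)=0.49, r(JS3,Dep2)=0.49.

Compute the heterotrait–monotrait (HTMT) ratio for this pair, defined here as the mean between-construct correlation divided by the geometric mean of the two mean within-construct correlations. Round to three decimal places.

Mean heterotrait r = 3.05/6 = 0.5083.
Mean within-JS = 1.74/3 = 0.5800; mean within-Dep = 0.80/1 = 0.8000.
Geometric mean = √(0.5800 × 0.8000) = 0.6812.
HTMT = 0.5083 / 0.6812 = 0.746.

0.746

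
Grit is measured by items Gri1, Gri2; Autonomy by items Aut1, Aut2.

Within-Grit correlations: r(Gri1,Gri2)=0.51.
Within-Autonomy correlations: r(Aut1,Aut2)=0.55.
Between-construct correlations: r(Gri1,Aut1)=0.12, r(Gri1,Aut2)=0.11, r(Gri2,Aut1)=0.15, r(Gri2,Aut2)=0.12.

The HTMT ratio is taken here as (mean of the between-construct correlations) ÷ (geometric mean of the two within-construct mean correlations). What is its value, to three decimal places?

Mean between = 0.50/4 = 0.1250.
Mean within-Gri = 0.51/1 = 0.5100; mean within-Aut = 0.55/1 = 0.5500.
Geometric mean = √(0.5100 × 0.5500) = 0.5296.
HTMT = 0.1250 / 0.5296 = 0.236.

0.236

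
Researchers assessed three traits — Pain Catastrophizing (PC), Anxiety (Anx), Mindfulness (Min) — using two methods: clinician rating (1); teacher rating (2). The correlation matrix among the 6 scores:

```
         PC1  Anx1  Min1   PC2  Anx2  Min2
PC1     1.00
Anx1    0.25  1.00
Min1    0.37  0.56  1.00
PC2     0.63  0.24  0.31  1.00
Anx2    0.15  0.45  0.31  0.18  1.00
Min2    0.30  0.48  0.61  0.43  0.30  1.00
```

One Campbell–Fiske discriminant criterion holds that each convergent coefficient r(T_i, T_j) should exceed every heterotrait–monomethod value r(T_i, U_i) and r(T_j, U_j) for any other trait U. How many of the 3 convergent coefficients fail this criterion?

Each convergent coefficient versus the relevant comparison correlations:
PC (methods 1·2): 0.63 vs {0.25, 0.18, 0.37, 0.43} → pass.
Anx (methods 1·2): 0.45 vs {0.25, 0.18, 0.56, 0.30} → fail.
Min (methods 1·2): 0.61 vs {0.37, 0.43, 0.56, 0.30} → pass.
1 of 3 fail.

1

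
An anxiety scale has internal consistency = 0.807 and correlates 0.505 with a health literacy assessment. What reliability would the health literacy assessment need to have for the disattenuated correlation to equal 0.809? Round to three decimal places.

r_true = r_obs / √(r_xx · r_yy) ⇒ 0.809 = 0.505 / √(0.807 · r_yy).
√(0.807 · r_yy) = 0.505 / 0.809 = 0.6242; 0.807 · r_yy = 0.3896; r_yy = 0.3896 / 0.807 ≈ 0.483.

0.483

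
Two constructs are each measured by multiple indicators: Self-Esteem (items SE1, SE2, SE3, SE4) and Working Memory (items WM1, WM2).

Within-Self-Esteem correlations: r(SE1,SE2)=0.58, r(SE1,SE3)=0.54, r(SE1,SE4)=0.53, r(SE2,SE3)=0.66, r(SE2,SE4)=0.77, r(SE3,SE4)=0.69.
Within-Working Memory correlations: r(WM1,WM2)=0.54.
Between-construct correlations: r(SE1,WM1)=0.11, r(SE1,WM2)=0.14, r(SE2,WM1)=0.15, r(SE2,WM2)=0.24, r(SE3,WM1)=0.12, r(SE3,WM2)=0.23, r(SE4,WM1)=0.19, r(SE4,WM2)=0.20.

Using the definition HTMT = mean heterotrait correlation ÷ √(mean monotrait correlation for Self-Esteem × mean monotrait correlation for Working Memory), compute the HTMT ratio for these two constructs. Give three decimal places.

0.296

Mean heterotrait r = 1.38/8 = 0.1725.
Mean within-SE = 3.77/6 = 0.6283; mean within-WM = 0.54/1 = 0.5400.
Geometric mean = √(0.6283 × 0.5400) = 0.5825.
HTMT = 0.1725 / 0.5825 = 0.296.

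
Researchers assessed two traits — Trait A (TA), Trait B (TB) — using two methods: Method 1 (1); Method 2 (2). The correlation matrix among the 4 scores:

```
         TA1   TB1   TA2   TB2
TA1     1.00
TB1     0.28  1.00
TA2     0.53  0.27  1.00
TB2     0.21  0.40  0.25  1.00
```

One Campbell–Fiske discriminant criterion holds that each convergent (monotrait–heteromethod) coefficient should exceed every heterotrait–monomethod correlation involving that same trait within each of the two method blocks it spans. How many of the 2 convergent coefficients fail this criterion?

Each convergent coefficient versus the relevant comparison correlations:
TA (methods 1·2): 0.53 vs {0.28, 0.25} → pass.
TB (methods 1·2): 0.40 vs {0.28, 0.25} → pass.
0 of 2 fail.

0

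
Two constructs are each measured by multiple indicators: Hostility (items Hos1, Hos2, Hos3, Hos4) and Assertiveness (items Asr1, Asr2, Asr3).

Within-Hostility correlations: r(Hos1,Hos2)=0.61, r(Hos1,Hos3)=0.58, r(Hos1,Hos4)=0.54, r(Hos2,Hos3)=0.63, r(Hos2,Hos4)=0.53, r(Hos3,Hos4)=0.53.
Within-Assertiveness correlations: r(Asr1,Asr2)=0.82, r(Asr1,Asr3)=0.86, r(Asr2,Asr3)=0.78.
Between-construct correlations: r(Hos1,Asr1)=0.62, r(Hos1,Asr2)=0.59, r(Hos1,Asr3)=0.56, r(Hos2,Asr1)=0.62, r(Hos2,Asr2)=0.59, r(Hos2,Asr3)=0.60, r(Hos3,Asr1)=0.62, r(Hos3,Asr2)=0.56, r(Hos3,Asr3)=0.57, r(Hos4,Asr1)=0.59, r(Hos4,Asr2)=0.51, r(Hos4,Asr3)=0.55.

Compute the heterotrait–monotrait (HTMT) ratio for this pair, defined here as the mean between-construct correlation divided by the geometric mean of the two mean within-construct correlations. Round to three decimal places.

0.851

Mean heterotrait r = 6.98/12 = 0.5817.
Mean within-Hos = 3.42/6 = 0.5700; mean within-Asr = 2.46/3 = 0.8200.
Geometric mean = √(0.5700 × 0.8200) = 0.6837.
HTMT = 0.5817 / 0.6837 = 0.851.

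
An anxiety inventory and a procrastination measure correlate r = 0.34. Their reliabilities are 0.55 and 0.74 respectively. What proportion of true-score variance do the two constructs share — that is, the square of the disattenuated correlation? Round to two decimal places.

Disattenuated r = 0.34 / √(0.55 × 0.74) = 0.34 / 0.6380 = 0.5329.
Shared true-score variance = 0.5329² = 0.2840 ≈ 0.28.

0.28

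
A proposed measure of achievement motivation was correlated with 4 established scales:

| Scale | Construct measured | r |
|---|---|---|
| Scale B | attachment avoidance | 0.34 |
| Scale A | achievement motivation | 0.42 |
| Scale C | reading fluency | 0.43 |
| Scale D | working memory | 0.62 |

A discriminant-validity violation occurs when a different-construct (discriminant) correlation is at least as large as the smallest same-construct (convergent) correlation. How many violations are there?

2

Convergent (same construct = achievement motivation): Scale A.
Smallest convergent = 0.42. Discriminant values: 0.34, 0.43, 0.62; count ≥ 0.42 → 2.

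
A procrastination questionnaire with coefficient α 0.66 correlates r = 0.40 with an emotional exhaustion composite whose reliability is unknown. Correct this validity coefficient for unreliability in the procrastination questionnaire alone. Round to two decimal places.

0.49

Single correction: r_c = r_obs / √r_xx = 0.40 / √0.66 = 0.40 / 0.8124 ≈ 0.49.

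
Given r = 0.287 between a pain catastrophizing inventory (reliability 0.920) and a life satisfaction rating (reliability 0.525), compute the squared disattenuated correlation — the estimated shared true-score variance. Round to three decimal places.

0.171

Disattenuated r = 0.287 / √(0.920 × 0.525) = 0.287 / 0.6950 = 0.4129.
Shared true-score variance = 0.4129² = 0.1705 ≈ 0.171.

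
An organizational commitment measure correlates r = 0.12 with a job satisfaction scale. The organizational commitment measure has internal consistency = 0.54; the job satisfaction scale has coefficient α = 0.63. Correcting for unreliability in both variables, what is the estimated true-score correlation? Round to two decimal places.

0.21

r_true = r_obs / √(r_xx · r_yy) = 0.12 / √(0.54 × 0.63) = 0.12 / √0.3402 = 0.12 / 0.5833 ≈ 0.21.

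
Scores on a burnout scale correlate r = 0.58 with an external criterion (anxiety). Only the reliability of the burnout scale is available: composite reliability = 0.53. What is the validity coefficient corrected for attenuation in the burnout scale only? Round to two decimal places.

Single correction: r_c = r_obs / √r_xx = 0.58 / √0.53 = 0.58 / 0.7280 ≈ 0.80.

0.80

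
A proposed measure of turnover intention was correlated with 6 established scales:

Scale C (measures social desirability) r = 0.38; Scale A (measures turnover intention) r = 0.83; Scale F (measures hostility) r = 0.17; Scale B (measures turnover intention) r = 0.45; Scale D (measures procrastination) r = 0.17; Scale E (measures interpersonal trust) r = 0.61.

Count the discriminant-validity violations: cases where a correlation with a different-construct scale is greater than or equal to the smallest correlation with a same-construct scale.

1

Convergent (same construct = turnover intention): Scale A, Scale B.
Smallest convergent = 0.45. Discriminant values: 0.38, 0.17, 0.17, 0.61; count ≥ 0.45 → 1.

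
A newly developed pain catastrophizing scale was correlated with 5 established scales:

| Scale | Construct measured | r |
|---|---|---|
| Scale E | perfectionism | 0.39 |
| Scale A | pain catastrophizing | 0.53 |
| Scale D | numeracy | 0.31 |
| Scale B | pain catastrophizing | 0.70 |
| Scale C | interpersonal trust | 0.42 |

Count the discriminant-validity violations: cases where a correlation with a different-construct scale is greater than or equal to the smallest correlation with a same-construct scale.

0

Convergent (same construct = pain catastrophizing): Scale A, Scale B.
Smallest convergent = 0.53. Discriminant values: 0.39, 0.31, 0.42; count ≥ 0.53 → 0.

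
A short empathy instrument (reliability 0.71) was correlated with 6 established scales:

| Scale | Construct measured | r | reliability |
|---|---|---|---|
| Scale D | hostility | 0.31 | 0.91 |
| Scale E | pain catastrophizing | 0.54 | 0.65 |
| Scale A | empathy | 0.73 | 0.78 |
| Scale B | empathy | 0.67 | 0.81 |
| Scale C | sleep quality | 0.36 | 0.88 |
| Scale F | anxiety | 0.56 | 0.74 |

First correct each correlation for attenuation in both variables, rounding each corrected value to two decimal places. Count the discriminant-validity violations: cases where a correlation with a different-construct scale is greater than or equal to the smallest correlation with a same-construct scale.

Disattenuated r (r / √(r_scale · r_new)):
  Scale D (disc): 0.31 / √(0.91·0.71) = 0.39
  Scale E (disc): 0.54 / √(0.65·0.71) = 0.79
  Scale A (conv): 0.73 / √(0.78·0.71) = 0.98
  Scale B (conv): 0.67 / √(0.81·0.71) = 0.88
  Scale C (disc): 0.36 / √(0.88·0.71) = 0.46
  Scale F (disc): 0.56 / √(0.74·0.71) = 0.77
Smallest convergent = 0.88. Discriminant values: 0.39, 0.79, 0.46, 0.77; count ≥ 0.88 → 0.

0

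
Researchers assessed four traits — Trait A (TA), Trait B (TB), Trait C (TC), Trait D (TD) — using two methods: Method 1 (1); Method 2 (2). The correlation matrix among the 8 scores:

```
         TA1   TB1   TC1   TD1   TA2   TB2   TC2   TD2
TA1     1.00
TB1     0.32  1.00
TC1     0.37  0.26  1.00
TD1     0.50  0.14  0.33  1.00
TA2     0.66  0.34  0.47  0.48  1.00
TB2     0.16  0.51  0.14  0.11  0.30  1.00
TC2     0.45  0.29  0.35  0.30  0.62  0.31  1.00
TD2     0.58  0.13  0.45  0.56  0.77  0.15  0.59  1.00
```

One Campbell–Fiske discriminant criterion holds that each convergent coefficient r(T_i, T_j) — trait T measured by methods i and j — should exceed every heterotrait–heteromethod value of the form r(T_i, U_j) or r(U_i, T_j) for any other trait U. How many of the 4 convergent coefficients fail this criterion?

Checking each validity diagonal entry against its comparison values:
TA (methods 1·2): 0.66 vs {0.16, 0.34, 0.45, 0.47, 0.58, 0.48} → pass.
TB (methods 1·2): 0.51 vs {0.34, 0.16, 0.29, 0.14, 0.13, 0.11} → pass.
TC (methods 1·2): 0.35 vs {0.47, 0.45, 0.14, 0.29, 0.45, 0.30} → fail.
TD (methods 1·2): 0.56 vs {0.48, 0.58, 0.11, 0.13, 0.30, 0.45} → fail.
2 of 4 fail.

2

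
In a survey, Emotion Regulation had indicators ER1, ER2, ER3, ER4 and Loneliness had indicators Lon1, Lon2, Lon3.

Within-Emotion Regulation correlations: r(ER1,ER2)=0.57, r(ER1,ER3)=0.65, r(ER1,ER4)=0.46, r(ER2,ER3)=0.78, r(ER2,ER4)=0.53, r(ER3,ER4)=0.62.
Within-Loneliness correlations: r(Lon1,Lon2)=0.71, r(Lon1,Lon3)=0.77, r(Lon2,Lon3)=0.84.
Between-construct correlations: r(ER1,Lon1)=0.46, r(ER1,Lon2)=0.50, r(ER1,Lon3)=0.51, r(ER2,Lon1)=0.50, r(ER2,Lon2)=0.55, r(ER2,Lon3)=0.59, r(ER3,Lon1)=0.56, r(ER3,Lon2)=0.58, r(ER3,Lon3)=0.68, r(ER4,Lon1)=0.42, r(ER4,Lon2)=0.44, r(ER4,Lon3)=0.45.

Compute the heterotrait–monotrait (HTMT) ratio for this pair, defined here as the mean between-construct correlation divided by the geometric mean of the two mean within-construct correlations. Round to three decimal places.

Mean heterotrait r = 6.24/12 = 0.5200.
Mean within-ER = 3.61/6 = 0.6017; mean within-Lon = 2.32/3 = 0.7733.
Geometric mean = √(0.6017 × 0.7733) = 0.6821.
HTMT = 0.5200 / 0.6821 = 0.762.

0.762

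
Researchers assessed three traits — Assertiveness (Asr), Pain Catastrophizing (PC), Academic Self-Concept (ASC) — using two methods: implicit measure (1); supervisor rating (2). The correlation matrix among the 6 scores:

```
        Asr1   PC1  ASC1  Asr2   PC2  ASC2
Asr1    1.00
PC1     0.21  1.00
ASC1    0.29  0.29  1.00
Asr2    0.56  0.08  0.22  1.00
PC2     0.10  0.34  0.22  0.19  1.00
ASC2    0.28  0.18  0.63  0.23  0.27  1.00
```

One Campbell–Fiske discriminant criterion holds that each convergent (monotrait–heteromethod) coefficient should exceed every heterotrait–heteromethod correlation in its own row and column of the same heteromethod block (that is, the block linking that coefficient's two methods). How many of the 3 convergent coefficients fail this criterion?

Checking each validity diagonal entry against its comparison values:
Asr (methods 1·2): 0.56 vs {0.10, 0.08, 0.28, 0.22} → pass.
PC (methods 1·2): 0.34 vs {0.08, 0.10, 0.18, 0.22} → pass.
ASC (methods 1·2): 0.63 vs {0.22, 0.28, 0.22, 0.18} → pass.
0 of 3 fail.

0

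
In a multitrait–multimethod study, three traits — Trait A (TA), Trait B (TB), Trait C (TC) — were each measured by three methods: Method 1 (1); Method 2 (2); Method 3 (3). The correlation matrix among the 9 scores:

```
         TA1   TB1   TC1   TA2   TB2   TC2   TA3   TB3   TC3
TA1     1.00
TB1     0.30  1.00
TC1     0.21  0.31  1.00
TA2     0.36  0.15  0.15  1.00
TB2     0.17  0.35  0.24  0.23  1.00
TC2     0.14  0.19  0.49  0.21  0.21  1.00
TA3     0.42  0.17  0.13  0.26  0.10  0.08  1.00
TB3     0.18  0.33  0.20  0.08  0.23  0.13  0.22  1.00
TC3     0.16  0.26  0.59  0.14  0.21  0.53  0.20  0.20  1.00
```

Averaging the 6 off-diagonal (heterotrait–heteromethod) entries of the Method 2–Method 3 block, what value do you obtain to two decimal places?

0.12

HTHM values (method 2 × method 3): 0.08, 0.14, 0.10, 0.21, 0.08, 0.13; mean = 0.74/6 = 0.12.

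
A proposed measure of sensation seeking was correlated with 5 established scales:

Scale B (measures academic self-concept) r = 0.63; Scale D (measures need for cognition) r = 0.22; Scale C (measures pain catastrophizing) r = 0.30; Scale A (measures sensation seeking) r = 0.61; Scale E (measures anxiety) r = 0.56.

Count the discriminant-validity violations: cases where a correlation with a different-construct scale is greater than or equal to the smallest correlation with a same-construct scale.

Convergent (same construct = sensation seeking): Scale A.
Smallest convergent = 0.61. Discriminant values: 0.63, 0.22, 0.30, 0.56; count ≥ 0.61 → 1.

1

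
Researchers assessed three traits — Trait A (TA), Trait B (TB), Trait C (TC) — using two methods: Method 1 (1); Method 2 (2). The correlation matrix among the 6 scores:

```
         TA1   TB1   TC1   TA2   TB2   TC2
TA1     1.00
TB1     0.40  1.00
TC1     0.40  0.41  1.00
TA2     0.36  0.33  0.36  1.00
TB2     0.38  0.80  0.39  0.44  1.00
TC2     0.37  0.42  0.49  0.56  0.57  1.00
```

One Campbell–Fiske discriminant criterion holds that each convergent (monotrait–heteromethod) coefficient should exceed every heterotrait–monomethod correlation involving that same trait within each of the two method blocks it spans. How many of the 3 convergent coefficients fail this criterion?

2

Checking each validity diagonal entry against its comparison values:
TA (methods 1·2): 0.36 vs {0.40, 0.44, 0.40, 0.56} → fail.
TB (methods 1·2): 0.80 vs {0.40, 0.44, 0.41, 0.57} → pass.
TC (methods 1·2): 0.49 vs {0.40, 0.56, 0.41, 0.57} → fail.
2 of 3 fail.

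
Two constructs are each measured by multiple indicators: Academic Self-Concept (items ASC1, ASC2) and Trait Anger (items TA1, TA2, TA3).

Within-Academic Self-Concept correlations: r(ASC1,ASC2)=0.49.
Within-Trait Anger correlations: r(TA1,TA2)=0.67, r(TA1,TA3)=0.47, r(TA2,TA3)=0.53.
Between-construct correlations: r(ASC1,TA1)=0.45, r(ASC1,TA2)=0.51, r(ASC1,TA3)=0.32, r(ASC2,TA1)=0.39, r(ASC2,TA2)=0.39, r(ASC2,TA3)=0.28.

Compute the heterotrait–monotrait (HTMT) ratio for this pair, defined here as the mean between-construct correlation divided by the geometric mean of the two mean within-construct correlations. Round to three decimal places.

0.747

Between-construct mean = 2.34/6 = 0.3900.
Mean within-ASC = 0.49/1 = 0.4900; mean within-TA = 1.67/3 = 0.5567.
Geometric mean = √(0.4900 × 0.5567) = 0.5223.
HTMT = 0.3900 / 0.5223 = 0.747.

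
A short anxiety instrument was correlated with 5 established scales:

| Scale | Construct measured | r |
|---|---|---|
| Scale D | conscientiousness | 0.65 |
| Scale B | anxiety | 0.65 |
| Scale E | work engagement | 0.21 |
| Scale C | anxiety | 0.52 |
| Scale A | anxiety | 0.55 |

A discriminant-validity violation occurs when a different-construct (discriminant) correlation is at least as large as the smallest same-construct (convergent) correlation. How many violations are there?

1

Convergent (same construct = anxiety): Scale B, Scale C, Scale A.
Smallest convergent = 0.52. Discriminant values: 0.65, 0.21; count ≥ 0.52 → 1.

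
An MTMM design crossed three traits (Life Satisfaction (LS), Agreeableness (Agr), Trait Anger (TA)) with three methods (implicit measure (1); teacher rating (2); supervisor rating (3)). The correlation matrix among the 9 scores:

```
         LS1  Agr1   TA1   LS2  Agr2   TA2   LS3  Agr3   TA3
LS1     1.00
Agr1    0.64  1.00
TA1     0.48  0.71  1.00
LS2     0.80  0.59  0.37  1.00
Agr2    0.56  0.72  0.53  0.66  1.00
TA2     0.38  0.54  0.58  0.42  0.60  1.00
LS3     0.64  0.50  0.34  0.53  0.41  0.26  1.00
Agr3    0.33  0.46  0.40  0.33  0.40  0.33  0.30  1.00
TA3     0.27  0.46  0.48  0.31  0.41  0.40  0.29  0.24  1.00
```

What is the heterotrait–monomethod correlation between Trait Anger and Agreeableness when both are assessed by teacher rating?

0.60

Different traits, same method: r(TA2, Agr2) = 0.60.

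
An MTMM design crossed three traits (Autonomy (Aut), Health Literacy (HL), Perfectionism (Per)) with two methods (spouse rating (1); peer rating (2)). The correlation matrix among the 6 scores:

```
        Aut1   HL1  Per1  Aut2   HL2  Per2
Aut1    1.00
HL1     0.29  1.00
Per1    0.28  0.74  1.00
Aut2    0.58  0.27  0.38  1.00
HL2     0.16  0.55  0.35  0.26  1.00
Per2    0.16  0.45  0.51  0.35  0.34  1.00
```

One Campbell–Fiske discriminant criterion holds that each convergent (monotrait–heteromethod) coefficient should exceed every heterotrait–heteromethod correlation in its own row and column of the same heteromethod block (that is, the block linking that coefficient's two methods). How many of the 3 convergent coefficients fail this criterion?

0

Each convergent coefficient versus the relevant comparison correlations:
Aut (methods 1·2): 0.58 vs {0.16, 0.27, 0.16, 0.38} → pass.
HL (methods 1·2): 0.55 vs {0.27, 0.16, 0.45, 0.35} → pass.
Per (methods 1·2): 0.51 vs {0.38, 0.16, 0.35, 0.45} → pass.
0 of 3 fail.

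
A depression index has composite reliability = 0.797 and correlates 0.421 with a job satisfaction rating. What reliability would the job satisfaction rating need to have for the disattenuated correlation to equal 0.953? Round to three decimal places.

0.245

r_true = r_obs / √(r_xx · r_yy) ⇒ 0.953 = 0.421 / √(0.797 · r_yy).
√(0.797 · r_yy) = 0.421 / 0.953 = 0.4418; 0.797 · r_yy = 0.1952; r_yy = 0.1952 / 0.797 ≈ 0.245.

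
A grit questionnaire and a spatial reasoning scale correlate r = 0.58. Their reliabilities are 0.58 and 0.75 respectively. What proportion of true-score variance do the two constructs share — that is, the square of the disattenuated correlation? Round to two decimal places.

0.77

Disattenuated r = 0.58 / √(0.58 × 0.75) = 0.58 / 0.6595 = 0.8795.
Shared true-score variance = 0.8795² = 0.7735 ≈ 0.77.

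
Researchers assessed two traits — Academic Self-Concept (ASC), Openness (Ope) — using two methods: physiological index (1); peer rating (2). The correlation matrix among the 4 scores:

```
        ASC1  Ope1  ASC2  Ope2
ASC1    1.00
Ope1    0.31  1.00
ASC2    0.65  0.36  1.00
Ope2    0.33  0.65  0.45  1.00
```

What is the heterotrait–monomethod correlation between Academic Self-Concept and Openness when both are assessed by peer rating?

Different traits, same method: r(ASC2, Ope2) = 0.45.

0.45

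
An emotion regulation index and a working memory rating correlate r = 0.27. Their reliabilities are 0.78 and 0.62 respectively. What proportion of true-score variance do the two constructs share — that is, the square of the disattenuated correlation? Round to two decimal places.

Disattenuated r = 0.27 / √(0.78 × 0.62) = 0.27 / 0.6954 = 0.3883.
Shared true-score variance = 0.3883² = 0.1508 ≈ 0.15.

0.15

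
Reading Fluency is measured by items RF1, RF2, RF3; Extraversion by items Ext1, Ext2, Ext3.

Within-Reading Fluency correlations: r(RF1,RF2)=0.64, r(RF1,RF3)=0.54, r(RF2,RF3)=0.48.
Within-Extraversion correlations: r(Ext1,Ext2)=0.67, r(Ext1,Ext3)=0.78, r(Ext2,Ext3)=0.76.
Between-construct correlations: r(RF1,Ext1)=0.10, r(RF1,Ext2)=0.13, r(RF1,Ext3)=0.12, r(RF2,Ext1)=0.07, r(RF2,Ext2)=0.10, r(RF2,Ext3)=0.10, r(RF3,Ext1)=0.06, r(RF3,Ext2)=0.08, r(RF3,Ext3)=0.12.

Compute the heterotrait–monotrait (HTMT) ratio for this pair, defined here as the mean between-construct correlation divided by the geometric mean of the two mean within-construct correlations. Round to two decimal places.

Mean between = 0.88/9 = 0.0978.
Mean within-RF = 1.66/3 = 0.5533; mean within-Ext = 2.21/3 = 0.7367.
Geometric mean = √(0.5533 × 0.7367) = 0.6384.
HTMT = 0.0978 / 0.6384 = 0.15.

0.15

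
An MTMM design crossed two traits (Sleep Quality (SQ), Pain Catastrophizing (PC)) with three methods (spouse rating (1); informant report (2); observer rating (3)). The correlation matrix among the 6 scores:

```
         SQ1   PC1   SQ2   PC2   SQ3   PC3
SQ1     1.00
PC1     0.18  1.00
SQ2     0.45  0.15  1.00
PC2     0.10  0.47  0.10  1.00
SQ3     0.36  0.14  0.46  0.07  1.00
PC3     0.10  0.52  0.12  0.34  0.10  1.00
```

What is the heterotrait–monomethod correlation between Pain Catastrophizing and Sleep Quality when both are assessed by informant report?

0.10

Different traits, same method: r(PC2, SQ2) = 0.10.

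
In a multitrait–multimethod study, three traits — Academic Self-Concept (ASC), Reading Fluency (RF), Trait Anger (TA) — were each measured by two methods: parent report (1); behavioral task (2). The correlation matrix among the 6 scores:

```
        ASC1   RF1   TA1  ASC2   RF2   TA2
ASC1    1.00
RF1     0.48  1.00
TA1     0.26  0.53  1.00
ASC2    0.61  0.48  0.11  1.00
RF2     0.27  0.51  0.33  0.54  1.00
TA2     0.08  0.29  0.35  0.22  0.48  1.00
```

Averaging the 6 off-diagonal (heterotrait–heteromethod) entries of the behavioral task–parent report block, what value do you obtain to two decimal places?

0.26

HTHM values (method 2 × method 1): 0.48, 0.11, 0.27, 0.33, 0.08, 0.29; mean = 1.56/6 = 0.26.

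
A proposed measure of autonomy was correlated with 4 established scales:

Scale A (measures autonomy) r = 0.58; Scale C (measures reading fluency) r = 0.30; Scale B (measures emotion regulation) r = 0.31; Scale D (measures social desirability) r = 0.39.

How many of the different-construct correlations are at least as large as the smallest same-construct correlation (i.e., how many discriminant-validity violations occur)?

0

Convergent (same construct = autonomy): Scale A.
Smallest convergent = 0.58. Discriminant values: 0.30, 0.31, 0.39; count ≥ 0.58 → 0.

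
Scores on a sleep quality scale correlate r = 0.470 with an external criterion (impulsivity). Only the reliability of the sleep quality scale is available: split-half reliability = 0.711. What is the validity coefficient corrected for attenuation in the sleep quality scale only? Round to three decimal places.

0.557

Single correction: r_c = r_obs / √r_xx = 0.470 / √0.711 = 0.470 / 0.8432 ≈ 0.557.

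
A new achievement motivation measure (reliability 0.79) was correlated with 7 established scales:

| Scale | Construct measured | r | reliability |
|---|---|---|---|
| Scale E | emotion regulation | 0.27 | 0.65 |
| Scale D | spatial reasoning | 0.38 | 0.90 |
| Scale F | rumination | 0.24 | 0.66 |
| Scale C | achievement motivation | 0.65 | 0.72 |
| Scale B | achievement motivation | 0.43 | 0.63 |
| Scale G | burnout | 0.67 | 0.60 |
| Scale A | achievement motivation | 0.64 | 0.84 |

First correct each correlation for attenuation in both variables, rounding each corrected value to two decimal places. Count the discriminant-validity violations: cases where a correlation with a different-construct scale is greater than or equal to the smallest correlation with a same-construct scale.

1

Disattenuated r (r / √(r_scale · r_new)):
  Scale E (disc): 0.27 / √(0.65·0.79) = 0.38
  Scale D (disc): 0.38 / √(0.90·0.79) = 0.45
  Scale F (disc): 0.24 / √(0.66·0.79) = 0.33
  Scale C (conv): 0.65 / √(0.72·0.79) = 0.86
  Scale B (conv): 0.43 / √(0.63·0.79) = 0.61
  Scale G (disc): 0.67 / √(0.60·0.79) = 0.97
  Scale A (conv): 0.64 / √(0.84·0.79) = 0.79
Smallest convergent = 0.61. Discriminant values: 0.38, 0.45, 0.33, 0.97; count ≥ 0.61 → 1.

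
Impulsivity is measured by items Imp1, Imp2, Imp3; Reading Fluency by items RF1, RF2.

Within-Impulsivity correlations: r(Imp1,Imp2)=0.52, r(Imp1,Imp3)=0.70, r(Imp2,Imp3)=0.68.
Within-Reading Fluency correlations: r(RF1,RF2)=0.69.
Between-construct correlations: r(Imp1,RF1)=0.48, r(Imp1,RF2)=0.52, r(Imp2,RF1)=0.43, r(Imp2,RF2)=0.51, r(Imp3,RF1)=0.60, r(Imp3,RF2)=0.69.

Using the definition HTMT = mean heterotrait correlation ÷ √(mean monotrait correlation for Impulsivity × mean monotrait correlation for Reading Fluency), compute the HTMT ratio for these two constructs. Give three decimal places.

Between-construct mean = 3.23/6 = 0.5383.
Mean within-Imp = 1.90/3 = 0.6333; mean within-RF = 0.69/1 = 0.6900.
Geometric mean = √(0.6333 × 0.6900) = 0.6610.
HTMT = 0.5383 / 0.6610 = 0.814.

0.814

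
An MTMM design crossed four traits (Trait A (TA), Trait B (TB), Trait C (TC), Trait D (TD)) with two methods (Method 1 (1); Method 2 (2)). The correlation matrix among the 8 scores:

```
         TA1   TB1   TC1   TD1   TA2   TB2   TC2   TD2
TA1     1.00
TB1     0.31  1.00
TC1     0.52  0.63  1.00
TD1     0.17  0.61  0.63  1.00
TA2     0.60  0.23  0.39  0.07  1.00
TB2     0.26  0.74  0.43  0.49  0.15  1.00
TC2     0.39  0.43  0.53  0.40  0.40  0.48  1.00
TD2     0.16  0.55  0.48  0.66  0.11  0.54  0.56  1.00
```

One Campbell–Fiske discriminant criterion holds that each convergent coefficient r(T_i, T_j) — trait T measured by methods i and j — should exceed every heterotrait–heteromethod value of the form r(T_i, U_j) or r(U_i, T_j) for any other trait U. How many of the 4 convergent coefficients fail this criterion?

Convergent coefficients and their comparison sets:
TA (methods 1·2): 0.60 vs {0.26, 0.23, 0.39, 0.39, 0.16, 0.07} → pass.
TB (methods 1·2): 0.74 vs {0.23, 0.26, 0.43, 0.43, 0.55, 0.49} → pass.
TC (methods 1·2): 0.53 vs {0.39, 0.39, 0.43, 0.43, 0.48, 0.40} → pass.
TD (methods 1·2): 0.66 vs {0.07, 0.16, 0.49, 0.55, 0.40, 0.48} → pass.
0 of 4 fail.

0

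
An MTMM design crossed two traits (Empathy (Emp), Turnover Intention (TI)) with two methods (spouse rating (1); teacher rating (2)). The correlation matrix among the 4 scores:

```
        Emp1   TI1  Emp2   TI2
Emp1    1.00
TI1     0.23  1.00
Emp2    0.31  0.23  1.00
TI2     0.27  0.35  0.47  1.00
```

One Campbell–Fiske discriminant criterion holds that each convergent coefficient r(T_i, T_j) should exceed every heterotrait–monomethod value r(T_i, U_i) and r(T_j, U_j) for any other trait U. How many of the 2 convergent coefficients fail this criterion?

2

Convergent coefficients and their comparison sets:
Emp (methods 1·2): 0.31 vs {0.23, 0.47} → fail.
TI (methods 1·2): 0.35 vs {0.23, 0.47} → fail.
2 of 2 fail.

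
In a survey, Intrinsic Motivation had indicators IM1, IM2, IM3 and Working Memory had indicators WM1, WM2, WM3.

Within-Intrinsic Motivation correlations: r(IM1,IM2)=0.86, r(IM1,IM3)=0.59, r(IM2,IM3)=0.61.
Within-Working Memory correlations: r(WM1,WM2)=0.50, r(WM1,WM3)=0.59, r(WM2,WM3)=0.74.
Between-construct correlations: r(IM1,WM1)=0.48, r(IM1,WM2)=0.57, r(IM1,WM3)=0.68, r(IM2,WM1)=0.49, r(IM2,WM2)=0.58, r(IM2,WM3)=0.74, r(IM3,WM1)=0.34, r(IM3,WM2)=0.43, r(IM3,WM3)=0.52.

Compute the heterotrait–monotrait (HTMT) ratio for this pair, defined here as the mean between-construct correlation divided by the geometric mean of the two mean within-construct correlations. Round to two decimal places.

0.83

Between-construct mean = 4.83/9 = 0.5367.
Mean within-IM = 2.06/3 = 0.6867; mean within-WM = 1.83/3 = 0.6100.
Geometric mean = √(0.6867 × 0.6100) = 0.6472.
HTMT = 0.5367 / 0.6472 = 0.83.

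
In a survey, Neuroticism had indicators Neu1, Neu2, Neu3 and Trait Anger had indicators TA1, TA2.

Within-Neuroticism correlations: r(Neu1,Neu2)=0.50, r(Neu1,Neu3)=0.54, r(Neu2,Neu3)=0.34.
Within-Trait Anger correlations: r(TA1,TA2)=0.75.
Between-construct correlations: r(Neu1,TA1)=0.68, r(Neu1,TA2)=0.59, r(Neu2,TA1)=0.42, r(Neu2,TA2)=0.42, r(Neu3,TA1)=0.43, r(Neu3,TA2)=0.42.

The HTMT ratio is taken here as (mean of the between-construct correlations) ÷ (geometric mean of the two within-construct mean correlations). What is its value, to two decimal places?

Mean between = 2.96/6 = 0.4933.
Mean within-Neu = 1.38/3 = 0.4600; mean within-TA = 0.75/1 = 0.7500.
Geometric mean = √(0.4600 × 0.7500) = 0.5874.
HTMT = 0.4933 / 0.5874 = 0.84.

0.84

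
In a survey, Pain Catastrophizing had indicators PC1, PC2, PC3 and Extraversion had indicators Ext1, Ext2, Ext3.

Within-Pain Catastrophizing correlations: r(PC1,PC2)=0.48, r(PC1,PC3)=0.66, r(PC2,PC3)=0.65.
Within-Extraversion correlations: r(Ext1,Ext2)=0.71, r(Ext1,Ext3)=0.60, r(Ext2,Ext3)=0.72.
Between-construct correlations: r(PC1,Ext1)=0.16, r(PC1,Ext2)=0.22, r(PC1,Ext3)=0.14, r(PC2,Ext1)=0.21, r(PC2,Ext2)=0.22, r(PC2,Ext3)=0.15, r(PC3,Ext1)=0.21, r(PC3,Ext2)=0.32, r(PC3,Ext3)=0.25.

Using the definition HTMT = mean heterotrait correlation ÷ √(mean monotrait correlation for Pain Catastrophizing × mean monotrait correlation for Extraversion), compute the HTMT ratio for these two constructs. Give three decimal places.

Between-construct mean = 1.88/9 = 0.2089.
Mean within-PC = 1.79/3 = 0.5967; mean within-Ext = 2.03/3 = 0.6767.
Geometric mean = √(0.5967 × 0.6767) = 0.6354.
HTMT = 0.2089 / 0.6354 = 0.329.

0.329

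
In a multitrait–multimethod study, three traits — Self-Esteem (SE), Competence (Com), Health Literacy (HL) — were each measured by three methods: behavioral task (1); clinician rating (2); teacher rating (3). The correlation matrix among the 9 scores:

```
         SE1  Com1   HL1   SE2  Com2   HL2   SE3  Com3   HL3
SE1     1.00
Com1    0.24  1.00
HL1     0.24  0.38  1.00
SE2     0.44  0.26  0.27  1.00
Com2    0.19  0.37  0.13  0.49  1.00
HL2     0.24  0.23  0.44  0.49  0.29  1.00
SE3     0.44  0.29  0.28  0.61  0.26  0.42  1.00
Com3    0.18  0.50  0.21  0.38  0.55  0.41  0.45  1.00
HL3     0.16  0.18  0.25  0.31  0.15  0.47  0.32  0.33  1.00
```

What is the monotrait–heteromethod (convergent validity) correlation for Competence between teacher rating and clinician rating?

0.55

Same trait (Com), different methods: r(Com3, Com2) = 0.55.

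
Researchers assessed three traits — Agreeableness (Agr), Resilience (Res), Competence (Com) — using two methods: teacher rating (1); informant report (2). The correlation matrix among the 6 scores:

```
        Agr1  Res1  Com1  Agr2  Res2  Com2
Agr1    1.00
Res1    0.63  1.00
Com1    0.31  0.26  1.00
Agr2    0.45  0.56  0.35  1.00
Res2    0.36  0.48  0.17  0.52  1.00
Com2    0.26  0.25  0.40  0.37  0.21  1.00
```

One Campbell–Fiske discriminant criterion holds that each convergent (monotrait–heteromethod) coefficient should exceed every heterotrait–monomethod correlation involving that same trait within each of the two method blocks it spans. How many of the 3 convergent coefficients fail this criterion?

Each convergent coefficient versus the relevant comparison correlations:
Agr (methods 1·2): 0.45 vs {0.63, 0.52, 0.31, 0.37} → fail.
Res (methods 1·2): 0.48 vs {0.63, 0.52, 0.26, 0.21} → fail.
Com (methods 1·2): 0.40 vs {0.31, 0.37, 0.26, 0.21} → pass.
2 of 3 fail.

2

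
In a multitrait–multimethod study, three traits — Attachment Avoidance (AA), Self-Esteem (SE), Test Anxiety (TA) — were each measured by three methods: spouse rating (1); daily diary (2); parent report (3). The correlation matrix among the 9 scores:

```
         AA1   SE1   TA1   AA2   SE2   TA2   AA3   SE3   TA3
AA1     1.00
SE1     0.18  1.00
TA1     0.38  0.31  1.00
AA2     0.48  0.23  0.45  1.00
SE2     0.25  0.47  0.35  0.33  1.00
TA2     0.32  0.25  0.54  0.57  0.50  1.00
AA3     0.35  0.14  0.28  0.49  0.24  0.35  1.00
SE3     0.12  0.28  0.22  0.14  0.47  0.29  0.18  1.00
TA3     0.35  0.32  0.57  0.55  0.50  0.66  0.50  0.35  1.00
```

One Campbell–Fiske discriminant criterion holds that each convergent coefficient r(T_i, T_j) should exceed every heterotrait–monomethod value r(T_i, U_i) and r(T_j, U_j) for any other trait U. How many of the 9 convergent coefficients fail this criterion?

7

Convergent coefficients and their comparison sets:
AA (methods 1·2): 0.48 vs {0.18, 0.33, 0.38, 0.57} → fail.
AA (methods 1·3): 0.35 vs {0.18, 0.18, 0.38, 0.50} → fail.
AA (methods 2·3): 0.49 vs {0.33, 0.18, 0.57, 0.50} → fail.
SE (methods 1·2): 0.47 vs {0.18, 0.33, 0.31, 0.50} → fail.
SE (methods 1·3): 0.28 vs {0.18, 0.18, 0.31, 0.35} → fail.
SE (methods 2·3): 0.47 vs {0.33, 0.18, 0.50, 0.35} → fail.
TA (methods 1·2): 0.54 vs {0.38, 0.57, 0.31, 0.50} → fail.
TA (methods 1·3): 0.57 vs {0.38, 0.50, 0.31, 0.35} → pass.
TA (methods 2·3): 0.66 vs {0.57, 0.50, 0.50, 0.35} → pass.
7 of 9 fail.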